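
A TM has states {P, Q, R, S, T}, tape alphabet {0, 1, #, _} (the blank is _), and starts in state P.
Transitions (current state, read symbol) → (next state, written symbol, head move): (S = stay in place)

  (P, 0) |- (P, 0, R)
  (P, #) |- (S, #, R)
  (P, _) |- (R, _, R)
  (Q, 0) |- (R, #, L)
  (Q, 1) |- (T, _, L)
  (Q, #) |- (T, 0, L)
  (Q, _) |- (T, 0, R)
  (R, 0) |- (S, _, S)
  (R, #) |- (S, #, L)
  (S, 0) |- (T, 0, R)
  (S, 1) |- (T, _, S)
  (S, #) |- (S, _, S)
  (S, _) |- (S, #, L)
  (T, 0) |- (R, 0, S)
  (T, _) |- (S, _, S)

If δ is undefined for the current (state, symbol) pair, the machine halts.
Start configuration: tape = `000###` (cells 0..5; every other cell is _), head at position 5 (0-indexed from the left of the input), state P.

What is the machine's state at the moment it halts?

T

P | 000##[#]_   read # → write #, move R, go to S
S | 000###[_]   read _ → write #, move L, go to S
S | 000##[#]#   read # → write _, move S, go to S
S | 000##[_]#   read _ → write #, move L, go to S
S | 000#[#]##   read # → write _, move S, go to S
S | 000#[_]##   read _ → write #, move L, go to S
S | 000[#]###   read # → write _, move S, go to S
S | 000[_]###   read _ → write #, move L, go to S
S | 00[0]####   read 0 → write 0, move R, go to T
T | 000[#]###
No transition is defined for (T, #); M halts in state T.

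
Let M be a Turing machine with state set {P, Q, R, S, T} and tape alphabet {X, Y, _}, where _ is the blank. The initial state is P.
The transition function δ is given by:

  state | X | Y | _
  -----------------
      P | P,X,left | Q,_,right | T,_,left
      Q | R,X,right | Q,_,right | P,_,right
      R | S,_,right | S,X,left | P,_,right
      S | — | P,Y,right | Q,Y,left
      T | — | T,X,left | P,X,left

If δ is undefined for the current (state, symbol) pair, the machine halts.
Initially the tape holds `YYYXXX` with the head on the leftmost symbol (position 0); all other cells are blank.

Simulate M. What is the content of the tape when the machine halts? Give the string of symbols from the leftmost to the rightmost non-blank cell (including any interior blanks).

P | [Y]YYXXX   read Y → write _, move right, go to Q
Q | _[Y]YXXX   read Y → write _, move right, go to Q
Q | __[Y]XXX   read Y → write _, move right, go to Q
Q | ___[X]XX   read X → write X, move right, go to R
R | ___X[X]X   read X → write _, move right, go to S
S | ___X_[X]
The non-blank tape span at halt is X_X.

X_X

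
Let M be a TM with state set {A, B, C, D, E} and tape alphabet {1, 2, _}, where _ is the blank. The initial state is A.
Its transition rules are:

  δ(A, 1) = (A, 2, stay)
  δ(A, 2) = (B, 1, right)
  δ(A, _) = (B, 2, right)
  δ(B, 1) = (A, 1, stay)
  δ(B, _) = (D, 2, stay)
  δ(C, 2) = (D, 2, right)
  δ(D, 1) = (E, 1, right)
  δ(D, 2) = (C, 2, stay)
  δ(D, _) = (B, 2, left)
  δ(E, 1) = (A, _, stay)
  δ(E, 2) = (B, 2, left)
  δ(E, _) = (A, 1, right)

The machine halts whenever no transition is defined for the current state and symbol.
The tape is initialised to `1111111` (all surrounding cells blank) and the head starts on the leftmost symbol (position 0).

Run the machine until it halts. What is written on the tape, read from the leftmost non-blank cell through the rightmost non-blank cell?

state=A head=0 tape=[1]111111__   (A,1)→(A,2,stay)
state=A head=0 tape=[2]111111__   (A,2)→(B,1,right)
state=B head=1 tape=1[1]11111__   (B,1)→(A,1,stay)
state=A head=1 tape=1[1]11111__   (A,1)→(A,2,stay)
state=A head=1 tape=1[2]11111__   (A,2)→(B,1,right)
state=B head=2 tape=11[1]1111__   (B,1)→(A,1,stay)
state=A head=2 tape=11[1]1111__   (A,1)→(A,2,stay)
state=A head=2 tape=11[2]1111__   (A,2)→(B,1,right)
state=B head=3 tape=111[1]111__   (B,1)→(A,1,stay)
state=A head=3 tape=111[1]111__   (A,1)→(A,2,stay)
state=A head=3 tape=111[2]111__   (A,2)→(B,1,right)
state=B head=4 tape=1111[1]11__   (B,1)→(A,1,stay)
state=A head=4 tape=1111[1]11__   (A,1)→(A,2,stay)
state=A head=4 tape=1111[2]11__   (A,2)→(B,1,right)
state=B head=5 tape=11111[1]1__   (B,1)→(A,1,stay)
state=A head=5 tape=11111[1]1__   (A,1)→(A,2,stay)
state=A head=5 tape=11111[2]1__   (A,2)→(B,1,right)
state=B head=6 tape=111111[1]__   (B,1)→(A,1,stay)
state=A head=6 tape=111111[1]__   (A,1)→(A,2,stay)
state=A head=6 tape=111111[2]__   (A,2)→(B,1,right)
state=B head=7 tape=1111111[_]_   (B,_)→(D,2,stay)
state=D head=7 tape=1111111[2]_   (D,2)→(C,2,stay)
state=C head=7 tape=1111111[2]_   (C,2)→(D,2,right)
state=D head=8 tape=11111112[_]   (D,_)→(B,2,left)
state=B head=7 tape=1111111[2]2
The non-blank tape span at halt is 111111122.

111111122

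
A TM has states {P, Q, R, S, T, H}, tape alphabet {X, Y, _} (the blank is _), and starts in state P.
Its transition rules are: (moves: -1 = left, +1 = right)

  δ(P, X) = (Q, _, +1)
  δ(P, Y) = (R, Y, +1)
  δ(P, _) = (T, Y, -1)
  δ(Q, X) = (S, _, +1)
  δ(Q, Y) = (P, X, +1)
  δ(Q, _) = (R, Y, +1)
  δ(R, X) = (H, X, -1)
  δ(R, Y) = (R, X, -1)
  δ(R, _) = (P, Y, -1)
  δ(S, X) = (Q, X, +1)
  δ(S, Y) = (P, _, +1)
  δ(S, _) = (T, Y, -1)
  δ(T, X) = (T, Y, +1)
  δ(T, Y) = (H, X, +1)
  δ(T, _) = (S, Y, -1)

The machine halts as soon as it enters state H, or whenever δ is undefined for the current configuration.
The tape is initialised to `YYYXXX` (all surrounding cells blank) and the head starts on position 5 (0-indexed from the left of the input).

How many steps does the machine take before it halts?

16

state=P head=5 tape=YYYXX[X]___   (P,X)→(Q,_,+1)
state=Q head=6 tape=YYYXX_[_]__   (Q,_)→(R,Y,+1)
state=R head=7 tape=YYYXX_Y[_]_   (R,_)→(P,Y,-1)
state=P head=6 tape=YYYXX_[Y]Y_   (P,Y)→(R,Y,+1)
state=R head=7 tape=YYYXX_Y[Y]_   (R,Y)→(R,X,-1)
state=R head=6 tape=YYYXX_[Y]X_   (R,Y)→(R,X,-1)
state=R head=5 tape=YYYXX[_]XX_   (R,_)→(P,Y,-1)
state=P head=4 tape=YYYX[X]YXX_   (P,X)→(Q,_,+1)
state=Q head=5 tape=YYYX_[Y]XX_   (Q,Y)→(P,X,+1)
state=P head=6 tape=YYYX_X[X]X_   (P,X)→(Q,_,+1)
state=Q head=7 tape=YYYX_X_[X]_   (Q,X)→(S,_,+1)
state=S head=8 tape=YYYX_X__[_]   (S,_)→(T,Y,-1)
state=T head=7 tape=YYYX_X_[_]Y   (T,_)→(S,Y,-1)
state=S head=6 tape=YYYX_X[_]YY   (S,_)→(T,Y,-1)
state=T head=5 tape=YYYX_[X]YYY   (T,X)→(T,Y,+1)
state=T head=6 tape=YYYX_Y[Y]YY   (T,Y)→(H,X,+1)
state=H head=7 tape=YYYX_YX[Y]Y
M halts after 16 transitions.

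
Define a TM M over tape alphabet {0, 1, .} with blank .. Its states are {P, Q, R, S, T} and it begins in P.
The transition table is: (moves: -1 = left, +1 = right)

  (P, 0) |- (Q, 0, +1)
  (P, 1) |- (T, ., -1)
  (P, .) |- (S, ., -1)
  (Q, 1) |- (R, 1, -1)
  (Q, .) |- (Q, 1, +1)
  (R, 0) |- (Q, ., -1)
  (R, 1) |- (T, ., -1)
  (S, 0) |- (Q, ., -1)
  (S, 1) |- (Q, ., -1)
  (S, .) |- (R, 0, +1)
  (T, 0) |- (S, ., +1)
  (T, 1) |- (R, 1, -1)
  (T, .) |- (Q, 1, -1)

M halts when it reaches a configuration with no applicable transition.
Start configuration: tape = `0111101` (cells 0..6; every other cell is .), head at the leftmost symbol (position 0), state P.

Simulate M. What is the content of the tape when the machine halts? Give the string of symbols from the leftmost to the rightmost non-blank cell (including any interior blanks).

P | ..[0]111101   read 0 → write 0, move +1, go to Q
Q | ..0[1]11101   read 1 → write 1, move -1, go to R
R | ..[0]111101   read 0 → write ., move -1, go to Q
Q | .[.].111101   read . → write 1, move +1, go to Q
Q | .1[.]111101   read . → write 1, move +1, go to Q
Q | .11[1]11101   read 1 → write 1, move -1, go to R
R | .1[1]111101   read 1 → write ., move -1, go to T
T | .[1].111101   read 1 → write 1, move -1, go to R
R | [.]1.111101
The non-blank tape span at halt is 1.111101.

1.111101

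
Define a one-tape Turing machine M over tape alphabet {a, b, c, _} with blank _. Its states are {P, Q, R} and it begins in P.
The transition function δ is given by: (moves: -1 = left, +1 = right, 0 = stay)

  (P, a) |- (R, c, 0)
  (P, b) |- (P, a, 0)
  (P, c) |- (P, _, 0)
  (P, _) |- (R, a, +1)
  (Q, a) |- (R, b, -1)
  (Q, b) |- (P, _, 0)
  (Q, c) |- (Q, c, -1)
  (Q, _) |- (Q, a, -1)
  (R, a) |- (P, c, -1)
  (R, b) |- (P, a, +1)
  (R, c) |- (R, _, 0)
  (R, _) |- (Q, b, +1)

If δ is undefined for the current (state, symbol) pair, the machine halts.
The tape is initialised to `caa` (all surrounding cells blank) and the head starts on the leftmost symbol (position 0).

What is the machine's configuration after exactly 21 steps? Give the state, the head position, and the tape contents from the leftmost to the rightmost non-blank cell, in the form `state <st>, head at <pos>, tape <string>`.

P | [c]aa_   read c → write _, move 0, go to P
P | [_]aa_   read _ → write a, move +1, go to R
R | a[a]a_   read a → write c, move -1, go to P
P | [a]ca_   read a → write c, move 0, go to R
R | [c]ca_   read c → write _, move 0, go to R
R | [_]ca_   read _ → write b, move +1, go to Q
Q | b[c]a_   read c → write c, move -1, go to Q
Q | [b]ca_   read b → write _, move 0, go to P
P | [_]ca_   read _ → write a, move +1, go to R
R | a[c]a_   read c → write _, move 0, go to R
R | a[_]a_   read _ → write b, move +1, go to Q
Q | ab[a]_   read a → write b, move -1, go to R
R | a[b]b_   read b → write a, move +1, go to P
P | aa[b]_   read b → write a, move 0, go to P
P | aa[a]_   read a → write c, move 0, go to R
R | aa[c]_   read c → write _, move 0, go to R
R | aa[_]_   read _ → write b, move +1, go to Q
Q | aab[_]   read _ → write a, move -1, go to Q
Q | aa[b]a   read b → write _, move 0, go to P
P | aa[_]a   read _ → write a, move +1, go to R
R | aaa[a]   read a → write c, move -1, go to P
P | aa[a]c
After 21 steps: state P, head at 2, tape aaac.

state P, head at 2, tape aaac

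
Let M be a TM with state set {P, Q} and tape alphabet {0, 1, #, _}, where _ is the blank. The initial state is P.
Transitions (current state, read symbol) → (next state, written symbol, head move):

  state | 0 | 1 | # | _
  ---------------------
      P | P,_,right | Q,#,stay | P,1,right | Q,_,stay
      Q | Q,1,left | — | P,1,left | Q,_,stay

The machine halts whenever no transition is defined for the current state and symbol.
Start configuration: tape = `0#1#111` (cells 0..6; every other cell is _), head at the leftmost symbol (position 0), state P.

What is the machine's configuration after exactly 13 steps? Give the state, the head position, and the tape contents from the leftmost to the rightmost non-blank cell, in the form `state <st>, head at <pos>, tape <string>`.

state=P head=0 tape=[0]#1#111   (P,0)→(P,_,right)
state=P head=1 tape=_[#]1#111   (P,#)→(P,1,right)
state=P head=2 tape=_1[1]#111   (P,1)→(Q,#,stay)
state=Q head=2 tape=_1[#]#111   (Q,#)→(P,1,left)
state=P head=1 tape=_[1]1#111   (P,1)→(Q,#,stay)
state=Q head=1 tape=_[#]1#111   (Q,#)→(P,1,left)
state=P head=0 tape=[_]11#111   (P,_)→(Q,_,stay)
state=Q head=0 tape=[_]11#111   (Q,_)→(Q,_,stay)
state=Q head=0 tape=[_]11#111   (Q,_)→(Q,_,stay)
state=Q head=0 tape=[_]11#111   (Q,_)→(Q,_,stay)
state=Q head=0 tape=[_]11#111   (Q,_)→(Q,_,stay)
state=Q head=0 tape=[_]11#111   (Q,_)→(Q,_,stay)
state=Q head=0 tape=[_]11#111   (Q,_)→(Q,_,stay)
state=Q head=0 tape=[_]11#111
After 13 steps: state Q, head at 0, tape 11#111.

state Q, head at 0, tape 11#111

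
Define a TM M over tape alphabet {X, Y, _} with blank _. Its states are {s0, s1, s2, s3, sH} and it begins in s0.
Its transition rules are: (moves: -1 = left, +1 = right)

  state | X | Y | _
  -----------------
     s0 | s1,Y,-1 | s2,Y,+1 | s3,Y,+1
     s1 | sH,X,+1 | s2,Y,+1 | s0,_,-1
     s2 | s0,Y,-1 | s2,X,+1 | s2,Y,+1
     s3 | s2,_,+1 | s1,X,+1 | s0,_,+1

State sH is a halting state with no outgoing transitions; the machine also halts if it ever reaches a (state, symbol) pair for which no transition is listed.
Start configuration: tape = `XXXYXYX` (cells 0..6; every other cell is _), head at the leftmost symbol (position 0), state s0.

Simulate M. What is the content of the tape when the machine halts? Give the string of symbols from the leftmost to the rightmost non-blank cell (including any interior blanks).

Y_YXXYYYX

state=s0 head=0 tape=__[X]XXYXYX   (s0,X)→(s1,Y,-1)
state=s1 head=-1 tape=_[_]YXXYXYX   (s1,_)→(s0,_,-1)
state=s0 head=-2 tape=[_]_YXXYXYX   (s0,_)→(s3,Y,+1)
state=s3 head=-1 tape=Y[_]YXXYXYX   (s3,_)→(s0,_,+1)
state=s0 head=0 tape=Y_[Y]XXYXYX   (s0,Y)→(s2,Y,+1)
state=s2 head=1 tape=Y_Y[X]XYXYX   (s2,X)→(s0,Y,-1)
state=s0 head=0 tape=Y_[Y]YXYXYX   (s0,Y)→(s2,Y,+1)
state=s2 head=1 tape=Y_Y[Y]XYXYX   (s2,Y)→(s2,X,+1)
state=s2 head=2 tape=Y_YX[X]YXYX   (s2,X)→(s0,Y,-1)
state=s0 head=1 tape=Y_Y[X]YYXYX   (s0,X)→(s1,Y,-1)
state=s1 head=0 tape=Y_[Y]YYYXYX   (s1,Y)→(s2,Y,+1)
state=s2 head=1 tape=Y_Y[Y]YYXYX   (s2,Y)→(s2,X,+1)
state=s2 head=2 tape=Y_YX[Y]YXYX   (s2,Y)→(s2,X,+1)
state=s2 head=3 tape=Y_YXX[Y]XYX   (s2,Y)→(s2,X,+1)
state=s2 head=4 tape=Y_YXXX[X]YX   (s2,X)→(s0,Y,-1)
state=s0 head=3 tape=Y_YXX[X]YYX   (s0,X)→(s1,Y,-1)
state=s1 head=2 tape=Y_YX[X]YYYX   (s1,X)→(sH,X,+1)
state=sH head=3 tape=Y_YXX[Y]YYX
The non-blank tape span at halt is Y_YXXYYYX.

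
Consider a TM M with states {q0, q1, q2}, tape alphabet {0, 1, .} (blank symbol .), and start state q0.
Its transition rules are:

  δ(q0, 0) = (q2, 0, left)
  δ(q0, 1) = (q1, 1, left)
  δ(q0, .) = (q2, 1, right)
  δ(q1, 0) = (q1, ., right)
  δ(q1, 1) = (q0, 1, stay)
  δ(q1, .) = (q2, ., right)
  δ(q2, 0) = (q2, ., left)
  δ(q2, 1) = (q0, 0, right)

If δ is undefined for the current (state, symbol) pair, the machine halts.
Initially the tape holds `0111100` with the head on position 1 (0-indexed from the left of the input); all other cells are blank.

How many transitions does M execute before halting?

26

q0 | 0[1]11100   read 1 → write 1, move left, go to q1
q1 | [0]111100   read 0 → write ., move right, go to q1
q1 | .[1]11100   read 1 → write 1, move stay, go to q0
q0 | .[1]11100   read 1 → write 1, move left, go to q1
q1 | [.]111100   read . → write ., move right, go to q2
q2 | .[1]11100   read 1 → write 0, move right, go to q0
q0 | .0[1]1100   read 1 → write 1, move left, go to q1
q1 | .[0]11100   read 0 → write ., move right, go to q1
q1 | ..[1]1100   read 1 → write 1, move stay, go to q0
q0 | ..[1]1100   read 1 → write 1, move left, go to q1
q1 | .[.]11100   read . → write ., move right, go to q2
q2 | ..[1]1100   read 1 → write 0, move right, go to q0
q0 | ..0[1]100   read 1 → write 1, move left, go to q1
q1 | ..[0]1100   read 0 → write ., move right, go to q1
q1 | ...[1]100   read 1 → write 1, move stay, go to q0
q0 | ...[1]100   read 1 → write 1, move left, go to q1
q1 | ..[.]1100   read . → write ., move right, go to q2
q2 | ...[1]100   read 1 → write 0, move right, go to q0
q0 | ...0[1]00   read 1 → write 1, move left, go to q1
q1 | ...[0]100   read 0 → write ., move right, go to q1
q1 | ....[1]00   read 1 → write 1, move stay, go to q0
q0 | ....[1]00   read 1 → write 1, move left, go to q1
q1 | ...[.]100   read . → write ., move right, go to q2
q2 | ....[1]00   read 1 → write 0, move right, go to q0
q0 | ....0[0]0   read 0 → write 0, move left, go to q2
q2 | ....[0]00   read 0 → write ., move left, go to q2
q2 | ...[.].00
M halts after 26 transitions.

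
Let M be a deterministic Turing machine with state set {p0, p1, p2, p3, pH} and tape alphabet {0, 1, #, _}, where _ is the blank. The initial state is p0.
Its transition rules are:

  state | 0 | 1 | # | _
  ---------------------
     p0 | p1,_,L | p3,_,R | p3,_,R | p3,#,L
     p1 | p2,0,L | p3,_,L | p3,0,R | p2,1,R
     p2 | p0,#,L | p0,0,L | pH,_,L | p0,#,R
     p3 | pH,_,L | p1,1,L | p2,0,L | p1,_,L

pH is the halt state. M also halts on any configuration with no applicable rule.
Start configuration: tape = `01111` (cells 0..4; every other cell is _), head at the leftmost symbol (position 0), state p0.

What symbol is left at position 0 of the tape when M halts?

#

state=p0 head=0 tape=_[0]1111   (p0,0)→(p1,_,L)
state=p1 head=-1 tape=[_]_1111   (p1,_)→(p2,1,R)
state=p2 head=0 tape=1[_]1111   (p2,_)→(p0,#,R)
state=p0 head=1 tape=1#[1]111   (p0,1)→(p3,_,R)
state=p3 head=2 tape=1#_[1]11   (p3,1)→(p1,1,L)
state=p1 head=1 tape=1#[_]111   (p1,_)→(p2,1,R)
state=p2 head=2 tape=1#1[1]11   (p2,1)→(p0,0,L)
state=p0 head=1 tape=1#[1]011   (p0,1)→(p3,_,R)
state=p3 head=2 tape=1#_[0]11   (p3,0)→(pH,_,L)
state=pH head=1 tape=1#[_]_11
Cell 0 holds # when M halts.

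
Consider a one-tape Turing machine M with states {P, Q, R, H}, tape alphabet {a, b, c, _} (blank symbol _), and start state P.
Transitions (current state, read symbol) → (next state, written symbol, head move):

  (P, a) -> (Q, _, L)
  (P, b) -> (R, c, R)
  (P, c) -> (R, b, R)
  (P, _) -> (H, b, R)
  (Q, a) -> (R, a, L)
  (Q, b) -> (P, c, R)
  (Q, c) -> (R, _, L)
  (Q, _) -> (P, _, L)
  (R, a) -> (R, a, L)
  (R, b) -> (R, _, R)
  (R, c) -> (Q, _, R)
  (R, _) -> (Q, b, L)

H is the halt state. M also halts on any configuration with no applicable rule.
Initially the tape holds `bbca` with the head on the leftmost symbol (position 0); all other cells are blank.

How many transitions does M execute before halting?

P | [b]bca   read b → write c, move R, go to R
R | c[b]ca   read b → write _, move R, go to R
R | c_[c]a   read c → write _, move R, go to Q
Q | c__[a]   read a → write a, move L, go to R
R | c_[_]a   read _ → write b, move L, go to Q
Q | c[_]ba   read _ → write _, move L, go to P
P | [c]_ba   read c → write b, move R, go to R
R | b[_]ba   read _ → write b, move L, go to Q
Q | [b]bba   read b → write c, move R, go to P
P | c[b]ba   read b → write c, move R, go to R
R | cc[b]a   read b → write _, move R, go to R
R | cc_[a]   read a → write a, move L, go to R
R | cc[_]a   read _ → write b, move L, go to Q
Q | c[c]ba   read c → write _, move L, go to R
R | [c]_ba   read c → write _, move R, go to Q
Q | _[_]ba   read _ → write _, move L, go to P
P | [_]_ba   read _ → write b, move R, go to H
H | b[_]ba
M halts after 17 transitions.

17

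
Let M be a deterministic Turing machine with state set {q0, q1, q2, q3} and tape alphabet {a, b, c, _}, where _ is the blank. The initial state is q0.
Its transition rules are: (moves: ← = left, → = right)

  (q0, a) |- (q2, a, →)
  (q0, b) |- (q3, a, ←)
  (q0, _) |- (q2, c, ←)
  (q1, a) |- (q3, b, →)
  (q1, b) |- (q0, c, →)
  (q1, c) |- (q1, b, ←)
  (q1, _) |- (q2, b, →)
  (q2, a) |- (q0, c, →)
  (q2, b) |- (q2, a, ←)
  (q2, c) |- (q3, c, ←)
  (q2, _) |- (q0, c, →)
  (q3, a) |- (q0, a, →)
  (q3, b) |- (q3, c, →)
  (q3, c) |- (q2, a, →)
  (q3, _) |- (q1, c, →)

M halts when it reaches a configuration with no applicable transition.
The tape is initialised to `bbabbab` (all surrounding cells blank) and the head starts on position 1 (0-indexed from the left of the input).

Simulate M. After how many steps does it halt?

state=q0 head=1 tape=b[b]abbab_   (q0,b)→(q3,a,←)
state=q3 head=0 tape=[b]aabbab_   (q3,b)→(q3,c,→)
state=q3 head=1 tape=c[a]abbab_   (q3,a)→(q0,a,→)
state=q0 head=2 tape=ca[a]bbab_   (q0,a)→(q2,a,→)
state=q2 head=3 tape=caa[b]bab_   (q2,b)→(q2,a,←)
state=q2 head=2 tape=ca[a]abab_   (q2,a)→(q0,c,→)
state=q0 head=3 tape=cac[a]bab_   (q0,a)→(q2,a,→)
state=q2 head=4 tape=caca[b]ab_   (q2,b)→(q2,a,←)
state=q2 head=3 tape=cac[a]aab_   (q2,a)→(q0,c,→)
state=q0 head=4 tape=cacc[a]ab_   (q0,a)→(q2,a,→)
state=q2 head=5 tape=cacca[a]b_   (q2,a)→(q0,c,→)
state=q0 head=6 tape=caccac[b]_   (q0,b)→(q3,a,←)
state=q3 head=5 tape=cacca[c]a_   (q3,c)→(q2,a,→)
state=q2 head=6 tape=caccaa[a]_   (q2,a)→(q0,c,→)
state=q0 head=7 tape=caccaac[_]   (q0,_)→(q2,c,←)
state=q2 head=6 tape=caccaa[c]c   (q2,c)→(q3,c,←)
state=q3 head=5 tape=cacca[a]cc   (q3,a)→(q0,a,→)
state=q0 head=6 tape=caccaa[c]c
M halts after 17 transitions.

17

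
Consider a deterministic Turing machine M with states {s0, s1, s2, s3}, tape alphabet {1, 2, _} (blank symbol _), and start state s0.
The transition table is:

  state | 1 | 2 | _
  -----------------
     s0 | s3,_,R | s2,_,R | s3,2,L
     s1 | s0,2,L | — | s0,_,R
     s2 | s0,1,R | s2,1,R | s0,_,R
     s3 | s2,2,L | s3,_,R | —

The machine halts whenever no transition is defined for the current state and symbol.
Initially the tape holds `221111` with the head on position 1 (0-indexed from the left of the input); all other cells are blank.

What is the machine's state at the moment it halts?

s3

state=s0 head=1 tape=2[2]1111___   (s0,2)→(s2,_,R)
state=s2 head=2 tape=2_[1]111___   (s2,1)→(s0,1,R)
state=s0 head=3 tape=2_1[1]11___   (s0,1)→(s3,_,R)
state=s3 head=4 tape=2_1_[1]1___   (s3,1)→(s2,2,L)
state=s2 head=3 tape=2_1[_]21___   (s2,_)→(s0,_,R)
state=s0 head=4 tape=2_1_[2]1___   (s0,2)→(s2,_,R)
state=s2 head=5 tape=2_1__[1]___   (s2,1)→(s0,1,R)
state=s0 head=6 tape=2_1__1[_]__   (s0,_)→(s3,2,L)
state=s3 head=5 tape=2_1__[1]2__   (s3,1)→(s2,2,L)
state=s2 head=4 tape=2_1_[_]22__   (s2,_)→(s0,_,R)
state=s0 head=5 tape=2_1__[2]2__   (s0,2)→(s2,_,R)
state=s2 head=6 tape=2_1___[2]__   (s2,2)→(s2,1,R)
state=s2 head=7 tape=2_1___1[_]_   (s2,_)→(s0,_,R)
state=s0 head=8 tape=2_1___1_[_]   (s0,_)→(s3,2,L)
state=s3 head=7 tape=2_1___1[_]2
No transition is defined for (s3, _); M halts in state s3.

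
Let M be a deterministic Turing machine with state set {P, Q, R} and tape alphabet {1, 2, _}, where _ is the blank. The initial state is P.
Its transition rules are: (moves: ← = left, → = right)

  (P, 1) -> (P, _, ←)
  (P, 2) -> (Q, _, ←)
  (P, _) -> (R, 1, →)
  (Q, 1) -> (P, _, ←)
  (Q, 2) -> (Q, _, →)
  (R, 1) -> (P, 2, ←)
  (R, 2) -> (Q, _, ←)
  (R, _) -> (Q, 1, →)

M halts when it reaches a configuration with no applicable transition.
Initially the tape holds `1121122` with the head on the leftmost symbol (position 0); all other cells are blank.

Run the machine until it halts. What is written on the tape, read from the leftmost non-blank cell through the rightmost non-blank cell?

11__21122

P | __[1]121122   read 1 → write _, move ←, go to P
P | _[_]_121122   read _ → write 1, move →, go to R
R | _1[_]121122   read _ → write 1, move →, go to Q
Q | _11[1]21122   read 1 → write _, move ←, go to P
P | _1[1]_21122   read 1 → write _, move ←, go to P
P | _[1]__21122   read 1 → write _, move ←, go to P
P | [_]___21122   read _ → write 1, move →, go to R
R | 1[_]__21122   read _ → write 1, move →, go to Q
Q | 11[_]_21122
The non-blank tape span at halt is 11__21122.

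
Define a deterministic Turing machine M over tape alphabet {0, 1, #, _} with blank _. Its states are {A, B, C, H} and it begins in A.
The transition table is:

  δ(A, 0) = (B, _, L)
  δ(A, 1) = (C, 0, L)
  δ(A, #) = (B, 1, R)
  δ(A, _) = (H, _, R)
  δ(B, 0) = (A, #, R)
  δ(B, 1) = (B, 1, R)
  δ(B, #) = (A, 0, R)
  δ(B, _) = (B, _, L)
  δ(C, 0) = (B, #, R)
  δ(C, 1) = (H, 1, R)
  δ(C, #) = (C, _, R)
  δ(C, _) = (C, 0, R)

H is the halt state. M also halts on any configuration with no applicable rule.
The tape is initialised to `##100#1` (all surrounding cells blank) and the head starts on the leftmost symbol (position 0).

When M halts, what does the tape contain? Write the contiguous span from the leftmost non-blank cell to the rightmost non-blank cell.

state=A head=0 tape=[#]#100#1   (A,#)→(B,1,R)
state=B head=1 tape=1[#]100#1   (B,#)→(A,0,R)
state=A head=2 tape=10[1]00#1   (A,1)→(C,0,L)
state=C head=1 tape=1[0]000#1   (C,0)→(B,#,R)
state=B head=2 tape=1#[0]00#1   (B,0)→(A,#,R)
state=A head=3 tape=1##[0]0#1   (A,0)→(B,_,L)
state=B head=2 tape=1#[#]_0#1   (B,#)→(A,0,R)
state=A head=3 tape=1#0[_]0#1   (A,_)→(H,_,R)
state=H head=4 tape=1#0_[0]#1
The non-blank tape span at halt is 1#0_0#1.

1#0_0#1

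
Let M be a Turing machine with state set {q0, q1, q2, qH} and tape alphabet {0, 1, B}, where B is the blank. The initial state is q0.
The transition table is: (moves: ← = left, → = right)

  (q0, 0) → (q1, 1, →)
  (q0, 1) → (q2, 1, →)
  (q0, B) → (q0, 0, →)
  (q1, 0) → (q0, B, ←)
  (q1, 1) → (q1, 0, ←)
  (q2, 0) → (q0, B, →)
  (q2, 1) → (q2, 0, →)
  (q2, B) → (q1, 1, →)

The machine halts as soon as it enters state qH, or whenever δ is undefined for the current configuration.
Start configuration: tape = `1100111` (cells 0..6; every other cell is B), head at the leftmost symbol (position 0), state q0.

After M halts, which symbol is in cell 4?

0

state=q0 head=0 tape=[1]100111   (q0,1)→(q2,1,→)
state=q2 head=1 tape=1[1]00111   (q2,1)→(q2,0,→)
state=q2 head=2 tape=10[0]0111   (q2,0)→(q0,B,→)
state=q0 head=3 tape=10B[0]111   (q0,0)→(q1,1,→)
state=q1 head=4 tape=10B1[1]11   (q1,1)→(q1,0,←)
state=q1 head=3 tape=10B[1]011   (q1,1)→(q1,0,←)
state=q1 head=2 tape=10[B]0011
Cell 4 holds 0 when M halts.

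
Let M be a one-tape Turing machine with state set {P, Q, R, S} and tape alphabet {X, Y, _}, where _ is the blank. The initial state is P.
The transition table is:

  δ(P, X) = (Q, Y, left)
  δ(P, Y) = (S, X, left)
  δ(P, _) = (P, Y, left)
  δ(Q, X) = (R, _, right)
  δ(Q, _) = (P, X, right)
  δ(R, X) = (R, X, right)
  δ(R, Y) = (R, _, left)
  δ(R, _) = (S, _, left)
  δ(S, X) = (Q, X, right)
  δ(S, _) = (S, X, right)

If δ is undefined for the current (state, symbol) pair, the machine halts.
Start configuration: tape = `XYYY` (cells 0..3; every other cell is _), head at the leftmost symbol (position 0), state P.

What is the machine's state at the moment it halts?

S

P | __[X]YYY   read X → write Y, move left, go to Q
Q | _[_]YYYY   read _ → write X, move right, go to P
P | _X[Y]YYY   read Y → write X, move left, go to S
S | _[X]XYYY   read X → write X, move right, go to Q
Q | _X[X]YYY   read X → write _, move right, go to R
R | _X_[Y]YY   read Y → write _, move left, go to R
R | _X[_]_YY   read _ → write _, move left, go to S
S | _[X]__YY   read X → write X, move right, go to Q
Q | _X[_]_YY   read _ → write X, move right, go to P
P | _XX[_]YY   read _ → write Y, move left, go to P
P | _X[X]YYY   read X → write Y, move left, go to Q
Q | _[X]YYYY   read X → write _, move right, go to R
R | __[Y]YYY   read Y → write _, move left, go to R
R | _[_]_YYY   read _ → write _, move left, go to S
S | [_]__YYY   read _ → write X, move right, go to S
S | X[_]_YYY   read _ → write X, move right, go to S
S | XX[_]YYY   read _ → write X, move right, go to S
S | XXX[Y]YY
No transition is defined for (S, Y); M halts in state S.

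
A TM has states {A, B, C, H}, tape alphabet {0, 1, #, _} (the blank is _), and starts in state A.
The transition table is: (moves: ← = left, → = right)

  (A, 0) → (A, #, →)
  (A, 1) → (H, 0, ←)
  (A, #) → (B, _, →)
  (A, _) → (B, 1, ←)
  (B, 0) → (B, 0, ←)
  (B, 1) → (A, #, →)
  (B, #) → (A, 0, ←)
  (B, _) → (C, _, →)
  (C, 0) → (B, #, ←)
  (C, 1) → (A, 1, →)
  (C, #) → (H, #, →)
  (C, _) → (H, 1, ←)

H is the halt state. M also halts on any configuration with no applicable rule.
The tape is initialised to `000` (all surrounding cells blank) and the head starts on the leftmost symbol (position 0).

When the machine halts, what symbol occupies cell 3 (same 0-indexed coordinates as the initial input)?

A | [0]00_   read 0 → write #, move →, go to A
A | #[0]0_   read 0 → write #, move →, go to A
A | ##[0]_   read 0 → write #, move →, go to A
A | ###[_]   read _ → write 1, move ←, go to B
B | ##[#]1   read # → write 0, move ←, go to A
A | #[#]01   read # → write _, move →, go to B
B | #_[0]1   read 0 → write 0, move ←, go to B
B | #[_]01   read _ → write _, move →, go to C
C | #_[0]1   read 0 → write #, move ←, go to B
B | #[_]#1   read _ → write _, move →, go to C
C | #_[#]1   read # → write #, move →, go to H
H | #_#[1]
Cell 3 holds 1 when M halts.

1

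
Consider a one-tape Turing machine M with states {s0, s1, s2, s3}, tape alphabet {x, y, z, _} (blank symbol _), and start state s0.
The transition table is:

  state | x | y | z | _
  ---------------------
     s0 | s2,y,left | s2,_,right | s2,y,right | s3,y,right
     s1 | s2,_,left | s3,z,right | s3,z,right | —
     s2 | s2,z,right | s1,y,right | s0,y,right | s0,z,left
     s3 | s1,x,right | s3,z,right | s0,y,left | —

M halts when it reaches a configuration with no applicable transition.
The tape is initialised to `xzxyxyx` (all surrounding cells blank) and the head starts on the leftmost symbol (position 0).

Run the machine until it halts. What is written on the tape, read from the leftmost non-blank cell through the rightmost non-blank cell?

yyy_yxyx

s0 | __[x]zxyxyx   read x → write y, move left, go to s2
s2 | _[_]yzxyxyx   read _ → write z, move left, go to s0
s0 | [_]zyzxyxyx   read _ → write y, move right, go to s3
s3 | y[z]yzxyxyx   read z → write y, move left, go to s0
s0 | [y]yyzxyxyx   read y → write _, move right, go to s2
s2 | _[y]yzxyxyx   read y → write y, move right, go to s1
s1 | _y[y]zxyxyx   read y → write z, move right, go to s3
s3 | _yz[z]xyxyx   read z → write y, move left, go to s0
s0 | _y[z]yxyxyx   read z → write y, move right, go to s2
s2 | _yy[y]xyxyx   read y → write y, move right, go to s1
s1 | _yyy[x]yxyx   read x → write _, move left, go to s2
s2 | _yy[y]_yxyx   read y → write y, move right, go to s1
s1 | _yyy[_]yxyx
The non-blank tape span at halt is yyy_yxyx.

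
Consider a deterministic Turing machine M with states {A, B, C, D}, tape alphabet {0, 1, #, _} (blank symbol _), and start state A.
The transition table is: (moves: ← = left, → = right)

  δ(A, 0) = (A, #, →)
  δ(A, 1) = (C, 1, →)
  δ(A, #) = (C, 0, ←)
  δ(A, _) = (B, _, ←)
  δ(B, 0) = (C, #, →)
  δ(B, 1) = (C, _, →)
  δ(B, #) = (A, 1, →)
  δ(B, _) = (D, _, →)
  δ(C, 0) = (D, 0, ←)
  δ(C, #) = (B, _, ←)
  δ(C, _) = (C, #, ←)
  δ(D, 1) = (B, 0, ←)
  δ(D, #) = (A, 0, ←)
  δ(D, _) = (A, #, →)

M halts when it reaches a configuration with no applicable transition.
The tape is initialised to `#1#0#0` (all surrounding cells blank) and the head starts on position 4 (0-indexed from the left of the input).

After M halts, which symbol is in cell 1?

#

A | #1#0[#]0_   read # → write 0, move ←, go to C
C | #1#[0]00_   read 0 → write 0, move ←, go to D
D | #1[#]000_   read # → write 0, move ←, go to A
A | #[1]0000_   read 1 → write 1, move →, go to C
C | #1[0]000_   read 0 → write 0, move ←, go to D
D | #[1]0000_   read 1 → write 0, move ←, go to B
B | [#]00000_   read # → write 1, move →, go to A
A | 1[0]0000_   read 0 → write #, move →, go to A
A | 1#[0]000_   read 0 → write #, move →, go to A
A | 1##[0]00_   read 0 → write #, move →, go to A
A | 1###[0]0_   read 0 → write #, move →, go to A
A | 1####[0]_   read 0 → write #, move →, go to A
A | 1#####[_]   read _ → write _, move ←, go to B
B | 1####[#]_   read # → write 1, move →, go to A
A | 1####1[_]   read _ → write _, move ←, go to B
B | 1####[1]_   read 1 → write _, move →, go to C
C | 1####_[_]   read _ → write #, move ←, go to C
C | 1####[_]#   read _ → write #, move ←, go to C
C | 1###[#]##   read # → write _, move ←, go to B
B | 1##[#]_##   read # → write 1, move →, go to A
A | 1##1[_]##   read _ → write _, move ←, go to B
B | 1##[1]_##   read 1 → write _, move →, go to C
C | 1##_[_]##   read _ → write #, move ←, go to C
C | 1##[_]###   read _ → write #, move ←, go to C
C | 1#[#]####   read # → write _, move ←, go to B
B | 1[#]_####   read # → write 1, move →, go to A
A | 11[_]####   read _ → write _, move ←, go to B
B | 1[1]_####   read 1 → write _, move →, go to C
C | 1_[_]####   read _ → write #, move ←, go to C
C | 1[_]#####   read _ → write #, move ←, go to C
C | [1]######
Cell 1 holds # when M halts.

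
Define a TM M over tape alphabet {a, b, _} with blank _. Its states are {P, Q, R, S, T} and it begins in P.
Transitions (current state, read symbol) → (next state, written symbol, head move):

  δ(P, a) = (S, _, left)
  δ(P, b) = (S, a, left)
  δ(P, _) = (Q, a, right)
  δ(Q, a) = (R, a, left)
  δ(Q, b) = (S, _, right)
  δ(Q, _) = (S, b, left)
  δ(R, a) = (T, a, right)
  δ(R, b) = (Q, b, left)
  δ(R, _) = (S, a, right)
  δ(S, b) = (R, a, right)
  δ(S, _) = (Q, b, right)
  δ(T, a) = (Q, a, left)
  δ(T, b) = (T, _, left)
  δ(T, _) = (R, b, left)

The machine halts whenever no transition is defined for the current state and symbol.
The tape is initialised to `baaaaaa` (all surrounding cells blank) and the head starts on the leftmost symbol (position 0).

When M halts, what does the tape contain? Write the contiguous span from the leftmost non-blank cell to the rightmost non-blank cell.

baaaaaaaaa

P | ___[b]aaaaaa   read b → write a, move left, go to S
S | __[_]aaaaaaa   read _ → write b, move right, go to Q
Q | __b[a]aaaaaa   read a → write a, move left, go to R
R | __[b]aaaaaaa   read b → write b, move left, go to Q
Q | _[_]baaaaaaa   read _ → write b, move left, go to S
S | [_]bbaaaaaaa   read _ → write b, move right, go to Q
Q | b[b]baaaaaaa   read b → write _, move right, go to S
S | b_[b]aaaaaaa   read b → write a, move right, go to R
R | b_a[a]aaaaaa   read a → write a, move right, go to T
T | b_aa[a]aaaaa   read a → write a, move left, go to Q
Q | b_a[a]aaaaaa   read a → write a, move left, go to R
R | b_[a]aaaaaaa   read a → write a, move right, go to T
T | b_a[a]aaaaaa   read a → write a, move left, go to Q
Q | b_[a]aaaaaaa   read a → write a, move left, go to R
R | b[_]aaaaaaaa   read _ → write a, move right, go to S
S | ba[a]aaaaaaa
The non-blank tape span at halt is baaaaaaaaa.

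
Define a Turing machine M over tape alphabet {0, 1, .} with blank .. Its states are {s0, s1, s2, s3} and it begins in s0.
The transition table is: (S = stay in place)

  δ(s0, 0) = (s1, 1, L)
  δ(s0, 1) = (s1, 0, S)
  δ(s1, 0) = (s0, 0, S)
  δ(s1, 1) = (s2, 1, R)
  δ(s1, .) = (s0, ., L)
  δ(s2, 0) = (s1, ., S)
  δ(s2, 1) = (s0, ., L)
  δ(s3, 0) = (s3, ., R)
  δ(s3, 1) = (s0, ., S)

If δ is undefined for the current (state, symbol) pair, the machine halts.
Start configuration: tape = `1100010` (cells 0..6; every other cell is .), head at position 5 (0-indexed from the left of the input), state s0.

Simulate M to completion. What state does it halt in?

s0

s0 | ..11000[1]0   read 1 → write 0, move S, go to s1
s1 | ..11000[0]0   read 0 → write 0, move S, go to s0
s0 | ..11000[0]0   read 0 → write 1, move L, go to s1
s1 | ..1100[0]10   read 0 → write 0, move S, go to s0
s0 | ..1100[0]10   read 0 → write 1, move L, go to s1
s1 | ..110[0]110   read 0 → write 0, move S, go to s0
s0 | ..110[0]110   read 0 → write 1, move L, go to s1
s1 | ..11[0]1110   read 0 → write 0, move S, go to s0
s0 | ..11[0]1110   read 0 → write 1, move L, go to s1
s1 | ..1[1]11110   read 1 → write 1, move R, go to s2
s2 | ..11[1]1110   read 1 → write ., move L, go to s0
s0 | ..1[1].1110   read 1 → write 0, move S, go to s1
s1 | ..1[0].1110   read 0 → write 0, move S, go to s0
s0 | ..1[0].1110   read 0 → write 1, move L, go to s1
s1 | ..[1]1.1110   read 1 → write 1, move R, go to s2
s2 | ..1[1].1110   read 1 → write ., move L, go to s0
s0 | ..[1]..1110   read 1 → write 0, move S, go to s1
s1 | ..[0]..1110   read 0 → write 0, move S, go to s0
s0 | ..[0]..1110   read 0 → write 1, move L, go to s1
s1 | .[.]1..1110   read . → write ., move L, go to s0
s0 | [.].1..1110
No transition is defined for (s0, .); M halts in state s0.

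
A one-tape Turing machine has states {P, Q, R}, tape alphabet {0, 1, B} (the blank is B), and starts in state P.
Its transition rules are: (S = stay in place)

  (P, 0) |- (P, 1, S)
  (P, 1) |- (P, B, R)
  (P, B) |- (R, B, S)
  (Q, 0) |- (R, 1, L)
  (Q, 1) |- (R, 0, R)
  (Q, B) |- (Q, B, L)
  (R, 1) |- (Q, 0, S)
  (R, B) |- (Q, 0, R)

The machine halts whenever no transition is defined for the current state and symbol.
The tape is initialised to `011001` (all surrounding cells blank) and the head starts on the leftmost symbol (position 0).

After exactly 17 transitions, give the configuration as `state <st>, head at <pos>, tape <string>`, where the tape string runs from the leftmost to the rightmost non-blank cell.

P | [0]11001BBB   read 0 → write 1, move S, go to P
P | [1]11001BBB   read 1 → write B, move R, go to P
P | B[1]1001BBB   read 1 → write B, move R, go to P
P | BB[1]001BBB   read 1 → write B, move R, go to P
P | BBB[0]01BBB   read 0 → write 1, move S, go to P
P | BBB[1]01BBB   read 1 → write B, move R, go to P
P | BBBB[0]1BBB   read 0 → write 1, move S, go to P
P | BBBB[1]1BBB   read 1 → write B, move R, go to P
P | BBBBB[1]BBB   read 1 → write B, move R, go to P
P | BBBBBB[B]BB   read B → write B, move S, go to R
R | BBBBBB[B]BB   read B → write 0, move R, go to Q
Q | BBBBBB0[B]B   read B → write B, move L, go to Q
Q | BBBBBB[0]BB   read 0 → write 1, move L, go to R
R | BBBBB[B]1BB   read B → write 0, move R, go to Q
Q | BBBBB0[1]BB   read 1 → write 0, move R, go to R
R | BBBBB00[B]B   read B → write 0, move R, go to Q
Q | BBBBB000[B]   read B → write B, move L, go to Q
Q | BBBBB00[0]B
After 17 steps: state Q, head at 7, tape 000.

state Q, head at 7, tape 000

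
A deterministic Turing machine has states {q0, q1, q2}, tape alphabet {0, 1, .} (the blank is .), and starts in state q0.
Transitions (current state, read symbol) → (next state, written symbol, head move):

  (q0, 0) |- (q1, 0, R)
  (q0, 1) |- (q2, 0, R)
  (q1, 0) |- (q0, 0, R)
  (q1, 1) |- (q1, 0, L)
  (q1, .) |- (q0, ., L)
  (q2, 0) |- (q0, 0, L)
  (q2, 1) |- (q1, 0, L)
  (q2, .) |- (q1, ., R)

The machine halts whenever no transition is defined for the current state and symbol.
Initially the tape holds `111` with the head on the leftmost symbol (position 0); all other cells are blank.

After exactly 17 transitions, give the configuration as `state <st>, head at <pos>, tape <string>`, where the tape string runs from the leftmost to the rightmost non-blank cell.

state q1, head at 3, tape 000

state=q0 head=0 tape=[1]11.   (q0,1)→(q2,0,R)
state=q2 head=1 tape=0[1]1.   (q2,1)→(q1,0,L)
state=q1 head=0 tape=[0]01.   (q1,0)→(q0,0,R)
state=q0 head=1 tape=0[0]1.   (q0,0)→(q1,0,R)
state=q1 head=2 tape=00[1].   (q1,1)→(q1,0,L)
state=q1 head=1 tape=0[0]0.   (q1,0)→(q0,0,R)
state=q0 head=2 tape=00[0].   (q0,0)→(q1,0,R)
state=q1 head=3 tape=000[.]   (q1,.)→(q0,.,L)
state=q0 head=2 tape=00[0].   (q0,0)→(q1,0,R)
state=q1 head=3 tape=000[.]   (q1,.)→(q0,.,L)
state=q0 head=2 tape=00[0].   (q0,0)→(q1,0,R)
state=q1 head=3 tape=000[.]   (q1,.)→(q0,.,L)
state=q0 head=2 tape=00[0].   (q0,0)→(q1,0,R)
state=q1 head=3 tape=000[.]   (q1,.)→(q0,.,L)
state=q0 head=2 tape=00[0].   (q0,0)→(q1,0,R)
state=q1 head=3 tape=000[.]   (q1,.)→(q0,.,L)
state=q0 head=2 tape=00[0].   (q0,0)→(q1,0,R)
state=q1 head=3 tape=000[.]
After 17 steps: state q1, head at 3, tape 000.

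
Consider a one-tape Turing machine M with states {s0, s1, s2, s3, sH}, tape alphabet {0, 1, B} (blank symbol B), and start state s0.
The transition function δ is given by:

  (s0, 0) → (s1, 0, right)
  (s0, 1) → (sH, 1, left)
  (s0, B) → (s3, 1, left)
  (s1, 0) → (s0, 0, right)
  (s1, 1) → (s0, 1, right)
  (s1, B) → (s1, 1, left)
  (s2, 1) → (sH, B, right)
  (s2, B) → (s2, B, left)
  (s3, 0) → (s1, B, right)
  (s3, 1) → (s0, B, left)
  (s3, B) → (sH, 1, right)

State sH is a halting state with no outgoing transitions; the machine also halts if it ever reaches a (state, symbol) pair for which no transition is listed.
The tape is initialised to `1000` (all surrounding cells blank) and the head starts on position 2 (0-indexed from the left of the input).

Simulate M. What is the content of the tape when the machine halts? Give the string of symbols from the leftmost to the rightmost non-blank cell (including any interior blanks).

11B1B111

state=s0 head=2 tape=BB10[0]0BB   (s0,0)→(s1,0,right)
state=s1 head=3 tape=BB100[0]BB   (s1,0)→(s0,0,right)
state=s0 head=4 tape=BB1000[B]B   (s0,B)→(s3,1,left)
state=s3 head=3 tape=BB100[0]1B   (s3,0)→(s1,B,right)
state=s1 head=4 tape=BB100B[1]B   (s1,1)→(s0,1,right)
state=s0 head=5 tape=BB100B1[B]   (s0,B)→(s3,1,left)
state=s3 head=4 tape=BB100B[1]1   (s3,1)→(s0,B,left)
state=s0 head=3 tape=BB100[B]B1   (s0,B)→(s3,1,left)
state=s3 head=2 tape=BB10[0]1B1   (s3,0)→(s1,B,right)
state=s1 head=3 tape=BB10B[1]B1   (s1,1)→(s0,1,right)
state=s0 head=4 tape=BB10B1[B]1   (s0,B)→(s3,1,left)
state=s3 head=3 tape=BB10B[1]11   (s3,1)→(s0,B,left)
state=s0 head=2 tape=BB10[B]B11   (s0,B)→(s3,1,left)
state=s3 head=1 tape=BB1[0]1B11   (s3,0)→(s1,B,right)
state=s1 head=2 tape=BB1B[1]B11   (s1,1)→(s0,1,right)
state=s0 head=3 tape=BB1B1[B]11   (s0,B)→(s3,1,left)
state=s3 head=2 tape=BB1B[1]111   (s3,1)→(s0,B,left)
state=s0 head=1 tape=BB1[B]B111   (s0,B)→(s3,1,left)
state=s3 head=0 tape=BB[1]1B111   (s3,1)→(s0,B,left)
state=s0 head=-1 tape=B[B]B1B111   (s0,B)→(s3,1,left)
state=s3 head=-2 tape=[B]1B1B111   (s3,B)→(sH,1,right)
state=sH head=-1 tape=1[1]B1B111
The non-blank tape span at halt is 11B1B111.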